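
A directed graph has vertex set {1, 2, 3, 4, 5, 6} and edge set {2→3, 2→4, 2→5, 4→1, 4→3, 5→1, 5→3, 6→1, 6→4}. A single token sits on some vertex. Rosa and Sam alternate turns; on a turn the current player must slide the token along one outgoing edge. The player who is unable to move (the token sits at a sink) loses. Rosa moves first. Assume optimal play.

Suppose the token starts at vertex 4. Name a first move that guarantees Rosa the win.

Move to 3.

Compute win/loss labels from the base case upward. A position with no move is L. Any other position is W if it can reach an L in one move, else L.
Every edge goes from a vertex to one that appears earlier in the order 1, 3, 4, 5, 6, 2, so processing vertices in that order labels each vertex after all of its successors.
1: no outgoing edge → L
3: no outgoing edge → L
4: reaches L-position 3 → W
5: reaches L-position 3 → W
6: reaches L-position 1 → W
2: reaches L-position 3 → W
From 4, the L positions reachable in one move are: 3, 1. Any move reaching one of these is winning.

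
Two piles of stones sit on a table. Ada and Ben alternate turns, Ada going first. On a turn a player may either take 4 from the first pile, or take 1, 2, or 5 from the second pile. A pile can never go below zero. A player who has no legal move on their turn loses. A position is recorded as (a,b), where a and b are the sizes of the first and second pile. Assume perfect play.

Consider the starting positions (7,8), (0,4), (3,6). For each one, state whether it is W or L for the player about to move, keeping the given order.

(7,8): W, (0,4): W, (3,6): L

Build the W/L table. Terminal = L. A non-terminal position is W if it has a move to some L; otherwise it is L.
No move ever increases a pile, so every position that can arise here has a ≤ 7 and b ≤ 8; it is enough to label the cells with 0 ≤ a ≤ 7 and 0 ≤ b ≤ 8.
Every move lowers a or b (never raises either), so fill the grid row by row in increasing a, and left to right within a row: each cell's successors are then already labelled.
      b=0  b=1  b=2  b=3  b=4  b=5  b=6  b=7  b=8
a=0:    L    W    W    L    W    W    L    W    W
a=1:    L    W    W    L    W    W    L    W    W
a=2:    L    W    W    L    W    W    L    W    W
a=3:    L    W    W    L    W    W    L    W    W
a=4:    W    L    W    W    L    W    W    L    W
a=5:    W    L    W    W    L    W    W    L    W
a=6:    W    L    W    W    L    W    W    L    W
a=7:    W    L    W    W    L    W    W    L    W
Cells with no legal move (terminal, hence L): (0,0), (1,0), (2,0), (3,0).
The remaining L cells, each justified by listing all of its moves:
(0,3): only reaches (0,2)(W), (0,1)(W), all W → L
(0,6): only reaches (0,5)(W), (0,4)(W), (0,1)(W), all W → L
(1,3): only reaches (1,2)(W), (1,1)(W), all W → L
(1,6): only reaches (1,5)(W), (1,4)(W), (1,1)(W), all W → L
(2,3): only reaches (2,2)(W), (2,1)(W), all W → L
(2,6): only reaches (2,5)(W), (2,4)(W), (2,1)(W), all W → L
(3,3): only reaches (3,2)(W), (3,1)(W), all W → L
(3,6): only reaches (3,5)(W), (3,4)(W), (3,1)(W), all W → L
(4,1): only reaches (0,1)(W), (4,0)(W), all W → L
(4,4): only reaches (0,4)(W), (4,3)(W), (4,2)(W), all W → L
(4,7): only reaches (0,7)(W), (4,6)(W), (4,5)(W), (4,2)(W), all W → L
(5,1): only reaches (1,1)(W), (5,0)(W), all W → L
(5,4): only reaches (1,4)(W), (5,3)(W), (5,2)(W), all W → L
(5,7): only reaches (1,7)(W), (5,6)(W), (5,5)(W), (5,2)(W), all W → L
(6,1): only reaches (2,1)(W), (6,0)(W), all W → L
(6,4): only reaches (2,4)(W), (6,3)(W), (6,2)(W), all W → L
(6,7): only reaches (2,7)(W), (6,6)(W), (6,5)(W), (6,2)(W), all W → L
(7,1): only reaches (3,1)(W), (7,0)(W), all W → L
(7,4): only reaches (3,4)(W), (7,3)(W), (7,2)(W), all W → L
(7,7): only reaches (3,7)(W), (7,6)(W), (7,5)(W), (7,2)(W), all W → L
Every other cell has at least one move into one of the L cells above, so it is W.
(7,8): the move to (7,7) reaches an L cell, so W
(0,4): the move to (0,3) reaches an L cell, so W
(3,6): one of the L cells justified above, so L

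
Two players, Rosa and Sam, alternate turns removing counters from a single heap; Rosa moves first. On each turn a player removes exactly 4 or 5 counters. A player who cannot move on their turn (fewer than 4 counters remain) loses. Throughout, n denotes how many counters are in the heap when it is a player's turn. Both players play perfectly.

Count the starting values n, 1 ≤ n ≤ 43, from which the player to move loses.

19

Positions with no move are L. A position that does have a move is losing for the player to move precisely when every available move leads to a winning position for the opponent. Fill in the labels:
n=0: no move → L
n=1: no move → L
n=2: no move → L
n=3: no move → L
n=4: W (go to 0, an L position)
n=5: W (go to 1, an L position)
n=6: W (go to 2, an L position)
n=7: W (go to 3, an L position)
n=8: W (go to 3, an L position)
n=9: L (options 5(W), 4(W) are all W)
n=10: L (options 6(W), 5(W) are all W)
n=11: L (options 7(W), 6(W) are all W)
n=12: L (options 8(W), 7(W) are all W)
n=13: W (go to 9, an L position)
n=14: W (go to 10, an L position)
n=15: W (go to 11, an L position)
n=16: W (go to 12, an L position)
n=17: W (go to 12, an L position)
n=18: L (options 14(W), 13(W) are all W)
n=19: L (options 15(W), 14(W) are all W)
n=20: L (options 16(W), 15(W) are all W)
n=21: L (options 17(W), 16(W) are all W)
n=22: W (go to 18, an L position)
n=23: W (go to 19, an L position)
n=24: W (go to 20, an L position)
n=25: W (go to 21, an L position)
n=26: W (go to 21, an L position)
n=27: L (options 23(W), 22(W) are all W)
n=28: L (options 24(W), 23(W) are all W)
n=29: L (options 25(W), 24(W) are all W)
n=30: L (options 26(W), 25(W) are all W)
n=31: W (go to 27, an L position)
n=32: W (go to 28, an L position)
n=33: W (go to 29, an L position)
n=34: W (go to 30, an L position)
n=35: W (go to 30, an L position)
n=36: L (options 32(W), 31(W) are all W)
n=37: L (options 33(W), 32(W) are all W)
n=38: L (options 34(W), 33(W) are all W)
n=39: L (options 35(W), 34(W) are all W)
n=40: W (go to 36, an L position)
n=41: W (go to 37, an L position)
n=42: W (go to 38, an L position)
n=43: W (go to 39, an L position)
L entries with 1 ≤ n ≤ 43 (n=0 is outside the asked range and is not counted): n = 1, 2, 3, 9, 10, 11, 12, 18, 19, 20, 21, 27, 28, 29, 30, 36, 37, 38, 39; that makes 19.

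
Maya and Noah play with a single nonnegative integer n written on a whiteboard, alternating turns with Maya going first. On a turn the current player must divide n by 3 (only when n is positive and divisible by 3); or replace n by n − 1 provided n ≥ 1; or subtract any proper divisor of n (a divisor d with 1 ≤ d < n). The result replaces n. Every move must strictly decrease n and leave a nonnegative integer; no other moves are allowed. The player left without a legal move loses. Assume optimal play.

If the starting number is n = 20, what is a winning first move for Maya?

Label each position W (a win for the player to move) or L (a loss). A position with no legal move is L; any other position is W exactly when some move reaches an L, and L when every move reaches a W.
n=0: no move → L
n=1: can move to 0, which is L ⇒ W
n=2: the only move is to 1(W), a W ⇒ L
n=3: can move to 2, which is L ⇒ W
n=4: can move to 2, which is L ⇒ W
n=5: the only move is to 4(W), a W ⇒ L
n=6: can move to 2, which is L ⇒ W
n=7: the only move is to 6(W), a W ⇒ L
n=8: can move to 7, which is L ⇒ W
n=9: moves to 3(W), 6(W), 8(W); every one is W ⇒ L
n=10: can move to 5, which is L ⇒ W
n=11: the only move is to 10(W), a W ⇒ L
n=12: can move to 9, which is L ⇒ W
n=13: the only move is to 12(W), a W ⇒ L
n=14: can move to 7, which is L ⇒ W
n=15: can move to 5, which is L ⇒ W
n=16: moves to 8(W), 12(W), 14(W), 15(W); every one is W ⇒ L
n=17: can move to 16, which is L ⇒ W
n=18: can move to 9, which is L ⇒ W
n=19: the only move is to 18(W), a W ⇒ L
n=20: can move to 16, which is L ⇒ W
From 20, the L positions reachable in one move are: 16, 19. Any move reaching one of these is winning.

Move to 16.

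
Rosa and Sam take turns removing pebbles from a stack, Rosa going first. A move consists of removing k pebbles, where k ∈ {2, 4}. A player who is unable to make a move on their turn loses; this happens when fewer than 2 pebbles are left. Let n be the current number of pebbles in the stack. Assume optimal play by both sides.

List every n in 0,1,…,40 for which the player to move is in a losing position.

0, 1, 6, 7, 12, 13, 18, 19, 24, 25, 30, 31, 36, 37

Work bottom-up. With no move the player to move loses. Otherwise the position is W if at least one move leads to an L position for the opponent, and L if every move leads to a W.
n=0: no move → L
n=1: no move → L
n=2: reaches L-position 0 → W
n=3: reaches L-position 1 → W
n=4: reaches L-position 0 → W
n=5: reaches L-position 1 → W
n=6: only reaches 4(W), 2(W), all W → L
n=7: only reaches 5(W), 3(W), all W → L
n=8: reaches L-position 6 → W
n=9: reaches L-position 7 → W
n=10: reaches L-position 6 → W
n=11: reaches L-position 7 → W
n=12: only reaches 10(W), 8(W), all W → L
n=13: only reaches 11(W), 9(W), all W → L
n=14: reaches L-position 12 → W
n=15: reaches L-position 13 → W
n=16: reaches L-position 12 → W
n=17: reaches L-position 13 → W
n=18: only reaches 16(W), 14(W), all W → L
n=19: only reaches 17(W), 15(W), all W → L
n=20: reaches L-position 18 → W
n=21: reaches L-position 19 → W
n=22: reaches L-position 18 → W
n=23: reaches L-position 19 → W
n=24: only reaches 22(W), 20(W), all W → L
n=25: only reaches 23(W), 21(W), all W → L
n=26: reaches L-position 24 → W
n=27: reaches L-position 25 → W
n=28: reaches L-position 24 → W
n=29: reaches L-position 25 → W
n=30: only reaches 28(W), 26(W), all W → L
n=31: only reaches 29(W), 27(W), all W → L
n=32: reaches L-position 30 → W
n=33: reaches L-position 31 → W
n=34: reaches L-position 30 → W
n=35: reaches L-position 31 → W
n=36: only reaches 34(W), 32(W), all W → L
n=37: only reaches 35(W), 33(W), all W → L
n=38: reaches L-position 36 → W
n=39: reaches L-position 37 → W
n=40: reaches L-position 36 → W
The losing starting values of n are exactly the entries labelled L in this table (14 of them).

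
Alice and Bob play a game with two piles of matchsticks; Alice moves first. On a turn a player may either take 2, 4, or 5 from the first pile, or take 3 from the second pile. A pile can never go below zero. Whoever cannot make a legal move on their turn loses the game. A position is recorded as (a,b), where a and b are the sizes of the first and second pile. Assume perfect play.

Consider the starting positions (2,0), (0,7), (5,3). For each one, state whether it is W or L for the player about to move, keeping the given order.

Build the W/L table. Terminal = L. A non-terminal position is W if it has a move to some L; otherwise it is L.
No move ever increases a pile, so every position that can arise here has a ≤ 5 and b ≤ 7; it is enough to label the cells with 0 ≤ a ≤ 5 and 0 ≤ b ≤ 7.
Every move lowers a or b (never raises either), so fill the grid row by row in increasing a, and left to right within a row: each cell's successors are then already labelled.
      b=0  b=1  b=2  b=3  b=4  b=5  b=6  b=7
a=0:    L    L    L    W    W    W    L    L
a=1:    L    L    L    W    W    W    L    L
a=2:    W    W    W    L    L    L    W    W
a=3:    W    W    W    L    L    L    W    W
a=4:    W    W    W    W    W    W    W    W
a=5:    W    W    W    W    W    W    W    W
Cells with no legal move (terminal, hence L): (0,0), (0,1), (0,2), (1,0), (1,1), (1,2).
The remaining L cells, each justified by listing all of its moves:
(0,6): only reaches (0,3)(W), which is W → L
(0,7): only reaches (0,4)(W), which is W → L
(1,6): only reaches (1,3)(W), which is W → L
(1,7): only reaches (1,4)(W), which is W → L
(2,3): only reaches (0,3)(W), (2,0)(W), all W → L
(2,4): only reaches (0,4)(W), (2,1)(W), all W → L
(2,5): only reaches (0,5)(W), (2,2)(W), all W → L
(3,3): only reaches (1,3)(W), (3,0)(W), all W → L
(3,4): only reaches (1,4)(W), (3,1)(W), all W → L
(3,5): only reaches (1,5)(W), (3,2)(W), all W → L
Every other cell has at least one move into one of the L cells above, so it is W.
(2,0): the move to (0,0) reaches an L cell, so W
(0,7): one of the L cells justified above, so L
(5,3): the move to (3,3) reaches an L cell, so W

(2,0): W, (0,7): L, (5,3): W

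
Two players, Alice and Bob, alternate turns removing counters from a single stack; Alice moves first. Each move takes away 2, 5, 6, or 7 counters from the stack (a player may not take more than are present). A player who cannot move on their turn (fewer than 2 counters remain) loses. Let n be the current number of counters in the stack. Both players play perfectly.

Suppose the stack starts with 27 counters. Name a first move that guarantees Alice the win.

Remove 2, leaving 25.

Use the standard recursion: the mover loses at a terminal position; elsewhere, the mover wins exactly when some move hands the opponent an L position.
n=0: no move → L
n=1: no move → L
n=2: W (go to 0, an L position)
n=3: W (go to 1, an L position)
n=4: L (sole option 2(W) is W)
n=5: W (go to 0, an L position)
n=6: W (go to 4, an L position)
n=7: W (go to 1, an L position)
n=8: W (go to 1, an L position)
n=9: W (go to 4, an L position)
n=10: W (go to 4, an L position)
n=11: W (go to 4, an L position)
n=12: L (options 10(W), 7(W), 6(W), 5(W) are all W)
n=13: L (options 11(W), 8(W), 7(W), 6(W) are all W)
n=14: W (go to 12, an L position)
n=15: W (go to 13, an L position)
n=16: L (options 14(W), 11(W), 10(W), 9(W) are all W)
n=17: W (go to 12, an L position)
n=18: W (go to 16, an L position)
n=19: W (go to 13, an L position)
n=20: W (go to 13, an L position)
n=21: W (go to 16, an L position)
n=22: W (go to 16, an L position)
n=23: W (go to 16, an L position)
n=24: L (options 22(W), 19(W), 18(W), 17(W) are all W)
n=25: L (options 23(W), 20(W), 19(W), 18(W) are all W)
n=26: W (go to 24, an L position)
n=27: W (go to 25, an L position)
From 27, the L positions reachable in one move are: 25.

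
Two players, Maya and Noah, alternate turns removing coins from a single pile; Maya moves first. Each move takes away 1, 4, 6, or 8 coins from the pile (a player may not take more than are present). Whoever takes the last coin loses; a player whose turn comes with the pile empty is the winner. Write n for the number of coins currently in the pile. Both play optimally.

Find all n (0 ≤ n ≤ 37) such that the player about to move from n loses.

Positions with no move are W. A position that does have a move is losing for the player to move precisely when every available move leads to a winning position for the opponent. Fill in the labels:
n=0: no move; the opponent has just taken the last coin and therefore loses → W
n=1: L (sole option 0(W) is W)
n=2: W (go to 1, an L position)
n=3: L (sole option 2(W) is W)
n=4: W (go to 3, an L position)
n=5: W (go to 1, an L position)
n=6: L (options 5(W), 2(W), 0(W) are all W)
n=7: W (go to 6, an L position)
n=8: L (options 7(W), 4(W), 2(W), 0(W) are all W)
n=9: W (go to 8, an L position)
n=10: W (go to 6, an L position)
n=11: W (go to 3, an L position)
n=12: W (go to 8, an L position)
n=13: L (options 12(W), 9(W), 7(W), 5(W) are all W)
n=14: W (go to 13, an L position)
n=15: L (options 14(W), 11(W), 9(W), 7(W) are all W)
n=16: W (go to 15, an L position)
n=17: W (go to 13, an L position)
n=18: L (options 17(W), 14(W), 12(W), 10(W) are all W)
n=19: W (go to 18, an L position)
n=20: L (options 19(W), 16(W), 14(W), 12(W) are all W)
n=21: W (go to 20, an L position)
n=22: W (go to 18, an L position)
n=23: W (go to 15, an L position)
n=24: W (go to 20, an L position)
n=25: L (options 24(W), 21(W), 19(W), 17(W) are all W)
n=26: W (go to 25, an L position)
n=27: L (options 26(W), 23(W), 21(W), 19(W) are all W)
n=28: W (go to 27, an L position)
n=29: W (go to 25, an L position)
n=30: L (options 29(W), 26(W), 24(W), 22(W) are all W)
n=31: W (go to 30, an L position)
n=32: L (options 31(W), 28(W), 26(W), 24(W) are all W)
n=33: W (go to 32, an L position)
n=34: W (go to 30, an L position)
n=35: W (go to 27, an L position)
n=36: W (go to 32, an L position)
n=37: L (options 36(W), 33(W), 31(W), 29(W) are all W)
The losing starting values of n are exactly the entries labelled L in this table (13 of them).

1, 3, 6, 8, 13, 15, 18, 20, 25, 27, 30, 32, 37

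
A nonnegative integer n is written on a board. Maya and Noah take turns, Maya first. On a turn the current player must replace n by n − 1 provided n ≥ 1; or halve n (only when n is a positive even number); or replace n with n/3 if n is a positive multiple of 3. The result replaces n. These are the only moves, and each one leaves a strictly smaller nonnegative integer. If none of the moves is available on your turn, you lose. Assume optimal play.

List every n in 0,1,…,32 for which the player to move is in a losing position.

Compute win/loss labels from the base case upward. A position with no move is L. Any other position is W if it can reach an L in one move, else L.
n=0: no move → L
n=1: W (go to 0, an L position)
n=2: L (sole option 1(W) is W)
n=3: W (go to 2, an L position)
n=4: W (go to 2, an L position)
n=5: L (sole option 4(W) is W)
n=6: W (go to 2, an L position)
n=7: L (sole option 6(W) is W)
n=8: W (go to 7, an L position)
n=9: L (options 3(W), 8(W) are all W)
n=10: W (go to 5, an L position)
n=11: L (sole option 10(W) is W)
n=12: W (go to 11, an L position)
n=13: L (sole option 12(W) is W)
n=14: W (go to 7, an L position)
n=15: W (go to 5, an L position)
n=16: L (options 8(W), 15(W) are all W)
n=17: W (go to 16, an L position)
n=18: W (go to 9, an L position)
n=19: L (sole option 18(W) is W)
n=20: W (go to 19, an L position)
n=21: W (go to 7, an L position)
n=22: W (go to 11, an L position)
n=23: L (sole option 22(W) is W)
n=24: W (go to 23, an L position)
n=25: L (sole option 24(W) is W)
n=26: W (go to 13, an L position)
n=27: W (go to 9, an L position)
n=28: L (options 14(W), 27(W) are all W)
n=29: W (go to 28, an L position)
n=30: L (options 10(W), 15(W), 29(W) are all W)
n=31: W (go to 30, an L position)
n=32: W (go to 16, an L position)
Reading off the rows marked L gives the requested list; there are 13 such values of n.

0, 2, 5, 7, 9, 11, 13, 16, 19, 23, 25, 28, 30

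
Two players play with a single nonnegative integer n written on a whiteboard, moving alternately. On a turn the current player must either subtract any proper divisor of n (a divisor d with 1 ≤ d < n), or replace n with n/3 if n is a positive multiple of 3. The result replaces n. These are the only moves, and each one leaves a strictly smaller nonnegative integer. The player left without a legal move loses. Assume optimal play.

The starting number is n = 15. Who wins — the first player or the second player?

Build the W/L table. Terminal = L. A non-terminal position is W if it has a move to some L; otherwise it is L.
n=0: no move → L
n=1: no move → L
n=2: can move to 1, which is L ⇒ W
n=3: can move to 1, which is L ⇒ W
n=4: moves to 2(W), 3(W); every one is W ⇒ L
n=5: can move to 4, which is L ⇒ W
n=6: can move to 4, which is L ⇒ W
n=7: the only move is to 6(W), a W ⇒ L
n=8: can move to 4, which is L ⇒ W
n=9: moves to 3(W), 6(W), 8(W); every one is W ⇒ L
n=10: can move to 9, which is L ⇒ W
n=11: the only move is to 10(W), a W ⇒ L
n=12: can move to 4, which is L ⇒ W
n=13: the only move is to 12(W), a W ⇒ L
n=14: can move to 7, which is L ⇒ W
n=15: moves to 5(W), 10(W), 12(W), 14(W); every one is W ⇒ L
Every move from 15 reaches a W position, so the mover loses.

The second player wins.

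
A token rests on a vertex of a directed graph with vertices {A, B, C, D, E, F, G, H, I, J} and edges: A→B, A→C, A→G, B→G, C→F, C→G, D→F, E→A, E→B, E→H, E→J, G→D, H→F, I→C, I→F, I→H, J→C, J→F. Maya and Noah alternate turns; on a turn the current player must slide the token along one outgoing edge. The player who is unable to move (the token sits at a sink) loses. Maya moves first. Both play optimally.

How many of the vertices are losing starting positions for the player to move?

3

Label each position W (a win for the player to move) or L (a loss). A position with no legal move is L; any other position is W exactly when some move reaches an L, and L when every move reaches a W.
Every edge goes from a vertex to one that appears earlier in the order F, D, G, C, J, B, A, H, E, I, so processing vertices in that order labels each vertex after all of its successors.
F: no outgoing edge → L
D: reaches L-position F → W
G: only reaches D(W), which is W → L
C: reaches L-position G → W
J: reaches L-position F → W
B: reaches L-position G → W
A: reaches L-position G → W
H: reaches L-position F → W
E: only reaches H(W), A(W), B(W), J(W), all W → L
I: reaches L-position F → W
The L vertices are E, F, G; that is 3 in all.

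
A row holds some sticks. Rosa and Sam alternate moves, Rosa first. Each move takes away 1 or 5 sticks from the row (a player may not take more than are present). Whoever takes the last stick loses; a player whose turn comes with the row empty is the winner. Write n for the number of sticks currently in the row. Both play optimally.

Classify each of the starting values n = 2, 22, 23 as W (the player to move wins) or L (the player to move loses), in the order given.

2: W, 22: W, 23: L

Compute win/loss labels from the base case upward. A position with no move is W. Any other position is W if it can reach an L in one move, else L.
n=0: no move; the opponent has just taken the last stick and therefore loses → W
n=1: only reaches 0(W), which is W → L
n=2: reaches L-position 1 → W
n=3: only reaches 2(W), which is W → L
n=4: reaches L-position 3 → W
n=5: only reaches 4(W), 0(W), all W → L
n=6: reaches L-position 5 → W
n=7: only reaches 6(W), 2(W), all W → L
n=8: reaches L-position 7 → W
n=9: only reaches 8(W), 4(W), all W → L
n=10: reaches L-position 9 → W
n=11: only reaches 10(W), 6(W), all W → L
n=12: reaches L-position 11 → W
n=13: only reaches 12(W), 8(W), all W → L
n=14: reaches L-position 13 → W
n=15: only reaches 14(W), 10(W), all W → L
n=16: reaches L-position 15 → W
n=17: only reaches 16(W), 12(W), all W → L
n=18: reaches L-position 17 → W
n=19: only reaches 18(W), 14(W), all W → L
n=20: reaches L-position 19 → W
n=21: only reaches 20(W), 16(W), all W → L
n=22: reaches L-position 21 → W
n=23: only reaches 22(W), 18(W), all W → L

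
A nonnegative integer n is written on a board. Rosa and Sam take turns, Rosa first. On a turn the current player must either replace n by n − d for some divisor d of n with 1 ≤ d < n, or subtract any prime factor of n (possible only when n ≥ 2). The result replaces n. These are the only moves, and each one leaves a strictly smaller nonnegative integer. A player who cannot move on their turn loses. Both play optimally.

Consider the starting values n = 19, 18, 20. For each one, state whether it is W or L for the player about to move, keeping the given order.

19: W, 18: W, 20: L

Positions with no move are L. A position that does have a move is losing for the player to move precisely when every available move leads to a winning position for the opponent. Fill in the labels:
n=0: no move → L
n=1: no move → L
n=2: reaches L-position 0 → W
n=3: reaches L-position 0 → W
n=4: only reaches 2(W), 3(W), all W → L
n=5: reaches L-position 0 → W
n=6: reaches L-position 4 → W
n=7: reaches L-position 0 → W
n=8: reaches L-position 4 → W
n=9: only reaches 6(W), 8(W), all W → L
n=10: reaches L-position 9 → W
n=11: reaches L-position 0 → W
n=12: reaches L-position 9 → W
n=13: reaches L-position 0 → W
n=14: only reaches 7(W), 12(W), 13(W), all W → L
n=15: reaches L-position 14 → W
n=16: reaches L-position 14 → W
n=17: reaches L-position 0 → W
n=18: reaches L-position 9 → W
n=19: reaches L-position 0 → W
n=20: only reaches 10(W), 15(W), 16(W), 18(W), 19(W), all W → L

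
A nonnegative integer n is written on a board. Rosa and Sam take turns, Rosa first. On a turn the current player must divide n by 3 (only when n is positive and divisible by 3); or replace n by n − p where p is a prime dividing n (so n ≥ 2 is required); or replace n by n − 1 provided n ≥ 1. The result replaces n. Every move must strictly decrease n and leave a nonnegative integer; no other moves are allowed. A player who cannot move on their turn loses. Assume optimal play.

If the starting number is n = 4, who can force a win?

Sam wins.

Build the W/L table. Terminal = L. A non-terminal position is W if it has a move to some L; otherwise it is L.
n=0: no move → L
n=1: →0(L), so W
n=2: →0(L), so W
n=3: →0(L), so W
n=4: →2(W), 3(W) — all W, so L
Every move from 4 reaches a W position, so the mover loses.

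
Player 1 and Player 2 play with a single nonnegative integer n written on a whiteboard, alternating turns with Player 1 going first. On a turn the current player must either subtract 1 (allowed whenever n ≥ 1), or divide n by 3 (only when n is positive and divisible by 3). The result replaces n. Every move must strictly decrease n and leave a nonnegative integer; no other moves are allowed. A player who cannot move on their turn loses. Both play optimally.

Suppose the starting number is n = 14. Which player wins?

Use the standard recursion: the mover loses at a terminal position; elsewhere, the mover wins exactly when some move hands the opponent an L position.
n=0: no move → L
n=1: can move to 0, which is L ⇒ W
n=2: the only move is to 1(W), a W ⇒ L
n=3: can move to 2, which is L ⇒ W
n=4: the only move is to 3(W), a W ⇒ L
n=5: can move to 4, which is L ⇒ W
n=6: can move to 2, which is L ⇒ W
n=7: the only move is to 6(W), a W ⇒ L
n=8: can move to 7, which is L ⇒ W
n=9: moves to 3(W), 8(W); every one is W ⇒ L
n=10: can move to 9, which is L ⇒ W
n=11: the only move is to 10(W), a W ⇒ L
n=12: can move to 4, which is L ⇒ W
n=13: the only move is to 12(W), a W ⇒ L
n=14: can move to 13, which is L ⇒ W
From 14 Player 1 can move to 13, reaching an L position.

Player 1 wins.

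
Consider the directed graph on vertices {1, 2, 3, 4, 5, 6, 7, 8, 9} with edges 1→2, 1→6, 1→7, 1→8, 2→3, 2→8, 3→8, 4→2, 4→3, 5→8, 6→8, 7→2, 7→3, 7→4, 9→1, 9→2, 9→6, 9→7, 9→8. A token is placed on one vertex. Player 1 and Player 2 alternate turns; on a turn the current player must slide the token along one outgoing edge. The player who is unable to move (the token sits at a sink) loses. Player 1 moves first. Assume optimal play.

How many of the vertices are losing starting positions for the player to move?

2

Compute win/loss labels from the base case upward. A position with no move is L. Any other position is W if it can reach an L in one move, else L.
Every edge goes from a vertex to one that appears earlier in the order 8, 3, 2, 4, 7, 6, 1, 9, 5, so processing vertices in that order labels each vertex after all of its successors.
8: no outgoing edge → L
3: reaches L-position 8 → W
2: reaches L-position 8 → W
4: only reaches 2(W), 3(W), all W → L
7: reaches L-position 4 → W
6: reaches L-position 8 → W
1: reaches L-position 8 → W
9: reaches L-position 8 → W
5: reaches L-position 8 → W
The L vertices are 4, 8; that is 2 in all.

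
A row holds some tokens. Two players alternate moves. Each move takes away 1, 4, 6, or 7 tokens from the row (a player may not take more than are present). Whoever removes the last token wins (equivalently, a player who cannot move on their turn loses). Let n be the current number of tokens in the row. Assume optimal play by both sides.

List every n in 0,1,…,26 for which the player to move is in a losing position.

Label each position W (a win for the player to move) or L (a loss). A position with no legal move is L; any other position is W exactly when some move reaches an L, and L when every move reaches a W.
n=0: no move → L
n=1: W (go to 0, an L position)
n=2: L (sole option 1(W) is W)
n=3: W (go to 2, an L position)
n=4: W (go to 0, an L position)
n=5: L (options 4(W), 1(W) are all W)
n=6: W (go to 5, an L position)
n=7: W (go to 0, an L position)
n=8: W (go to 2, an L position)
n=9: W (go to 5, an L position)
n=10: L (options 9(W), 6(W), 4(W), 3(W) are all W)
n=11: W (go to 10, an L position)
n=12: W (go to 5, an L position)
n=13: L (options 12(W), 9(W), 7(W), 6(W) are all W)
n=14: W (go to 13, an L position)
n=15: L (options 14(W), 11(W), 9(W), 8(W) are all W)
n=16: W (go to 15, an L position)
n=17: W (go to 13, an L position)
n=18: L (options 17(W), 14(W), 12(W), 11(W) are all W)
n=19: W (go to 18, an L position)
n=20: W (go to 13, an L position)
n=21: W (go to 15, an L position)
n=22: W (go to 18, an L position)
n=23: L (options 22(W), 19(W), 17(W), 16(W) are all W)
n=24: W (go to 23, an L position)
n=25: W (go to 18, an L position)
n=26: L (options 25(W), 22(W), 20(W), 19(W) are all W)
Reading off the rows marked L gives the requested list; there are 9 such values of n.

0, 2, 5, 10, 13, 15, 18, 23, 26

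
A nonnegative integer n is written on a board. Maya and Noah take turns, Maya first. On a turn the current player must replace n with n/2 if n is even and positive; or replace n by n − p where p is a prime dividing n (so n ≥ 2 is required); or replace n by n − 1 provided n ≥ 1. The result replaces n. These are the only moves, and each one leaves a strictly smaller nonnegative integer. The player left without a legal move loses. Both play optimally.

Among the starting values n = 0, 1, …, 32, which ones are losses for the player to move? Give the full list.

0, 4, 9, 14, 20, 24, 30

Label each position W (a win for the player to move) or L (a loss). A position with no legal move is L; any other position is W exactly when some move reaches an L, and L when every move reaches a W.
n=0: no move → L
n=1: can move to 0, which is L ⇒ W
n=2: can move to 0, which is L ⇒ W
n=3: can move to 0, which is L ⇒ W
n=4: moves to 2(W), 3(W); every one is W ⇒ L
n=5: can move to 0, which is L ⇒ W
n=6: can move to 4, which is L ⇒ W
n=7: can move to 0, which is L ⇒ W
n=8: can move to 4, which is L ⇒ W
n=9: moves to 6(W), 8(W); every one is W ⇒ L
n=10: can move to 9, which is L ⇒ W
n=11: can move to 0, which is L ⇒ W
n=12: can move to 9, which is L ⇒ W
n=13: can move to 0, which is L ⇒ W
n=14: moves to 7(W), 12(W), 13(W); every one is W ⇒ L
n=15: can move to 14, which is L ⇒ W
n=16: can move to 14, which is L ⇒ W
n=17: can move to 0, which is L ⇒ W
n=18: can move to 9, which is L ⇒ W
n=19: can move to 0, which is L ⇒ W
n=20: moves to 10(W), 15(W), 18(W), 19(W); every one is W ⇒ L
n=21: can move to 14, which is L ⇒ W
n=22: can move to 20, which is L ⇒ W
n=23: can move to 0, which is L ⇒ W
n=24: moves to 12(W), 21(W), 22(W), 23(W); every one is W ⇒ L
n=25: can move to 20, which is L ⇒ W
n=26: can move to 24, which is L ⇒ W
n=27: can move to 24, which is L ⇒ W
n=28: can move to 14, which is L ⇒ W
n=29: can move to 0, which is L ⇒ W
n=30: moves to 15(W), 25(W), 27(W), 28(W), 29(W); every one is W ⇒ L
n=31: can move to 0, which is L ⇒ W
n=32: can move to 30, which is L ⇒ W
The losing starting values of n are exactly the entries labelled L in this table (7 of them).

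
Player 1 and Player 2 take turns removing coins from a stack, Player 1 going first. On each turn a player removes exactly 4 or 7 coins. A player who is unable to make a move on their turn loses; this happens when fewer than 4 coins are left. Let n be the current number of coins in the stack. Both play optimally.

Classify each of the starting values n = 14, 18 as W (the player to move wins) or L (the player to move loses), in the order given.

14: L, 18: W

Work bottom-up. With no move the player to move loses. Otherwise the position is W if at least one move leads to an L position for the opponent, and L if every move leads to a W.
n=0: no move → L
n=1: no move → L
n=2: no move → L
n=3: no move → L
n=4: reaches L-position 0 → W
n=5: reaches L-position 1 → W
n=6: reaches L-position 2 → W
n=7: reaches L-position 3 → W
n=8: reaches L-position 1 → W
n=9: reaches L-position 2 → W
n=10: reaches L-position 3 → W
n=11: only reaches 7(W), 4(W), all W → L
n=12: only reaches 8(W), 5(W), all W → L
n=13: only reaches 9(W), 6(W), all W → L
n=14: only reaches 10(W), 7(W), all W → L
n=15: reaches L-position 11 → W
n=16: reaches L-position 12 → W
n=17: reaches L-position 13 → W
n=18: reaches L-position 14 → W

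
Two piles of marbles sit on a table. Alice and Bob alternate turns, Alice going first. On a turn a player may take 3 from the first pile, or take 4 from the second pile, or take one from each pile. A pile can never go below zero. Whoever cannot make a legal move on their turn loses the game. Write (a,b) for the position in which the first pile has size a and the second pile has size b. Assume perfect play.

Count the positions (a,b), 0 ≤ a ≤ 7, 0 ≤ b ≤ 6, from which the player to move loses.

25

Use the standard recursion: the mover loses at a terminal position; elsewhere, the mover wins exactly when some move hands the opponent an L position.
Every move lowers a or b (never raises either), so fill the grid row by row in increasing a, and left to right within a row: each cell's successors are then already labelled.
      b=0  b=1  b=2  b=3  b=4  b=5  b=6
a=0:    L    L    L    L    W    W    W
a=1:    L    W    W    W    W    L    L
a=2:    L    W    L    L    W    L    W
a=3:    W    W    W    W    W    L    W
a=4:    W    L    L    L    L    W    W
a=5:    W    L    W    W    W    W    L
a=6:    L    L    W    L    W    W    L
a=7:    L    W    W    W    W    L    L
Cells with no legal move (terminal, hence L): (0,0), (0,1), (0,2), (0,3), (1,0), (2,0).
The remaining L cells, each justified by listing all of its moves:
(1,5): L (options (1,1)(W), (0,4)(W) are all W)
(1,6): L (options (1,2)(W), (0,5)(W) are all W)
(2,2): L (sole option (1,1)(W) is W)
(2,3): L (sole option (1,2)(W) is W)
(2,5): L (options (2,1)(W), (1,4)(W) are all W)
(3,5): L (options (0,5)(W), (3,1)(W), (2,4)(W) are all W)
(4,1): L (options (1,1)(W), (3,0)(W) are all W)
(4,2): L (options (1,2)(W), (3,1)(W) are all W)
(4,3): L (options (1,3)(W), (3,2)(W) are all W)
(4,4): L (options (1,4)(W), (4,0)(W), (3,3)(W) are all W)
(5,1): L (options (2,1)(W), (4,0)(W) are all W)
(5,6): L (options (2,6)(W), (5,2)(W), (4,5)(W) are all W)
(6,0): L (sole option (3,0)(W) is W)
(6,1): L (options (3,1)(W), (5,0)(W) are all W)
(6,3): L (options (3,3)(W), (5,2)(W) are all W)
(6,6): L (options (3,6)(W), (6,2)(W), (5,5)(W) are all W)
(7,0): L (sole option (4,0)(W) is W)
(7,5): L (options (4,5)(W), (7,1)(W), (6,4)(W) are all W)
(7,6): L (options (4,6)(W), (7,2)(W), (6,5)(W) are all W)
Every other cell has at least one move into one of the L cells above, so it is W.
L cells per row: a=0: 4, a=1: 3, a=2: 4, a=3: 1, a=4: 4, a=5: 2, a=6: 4, a=7: 3; total 25.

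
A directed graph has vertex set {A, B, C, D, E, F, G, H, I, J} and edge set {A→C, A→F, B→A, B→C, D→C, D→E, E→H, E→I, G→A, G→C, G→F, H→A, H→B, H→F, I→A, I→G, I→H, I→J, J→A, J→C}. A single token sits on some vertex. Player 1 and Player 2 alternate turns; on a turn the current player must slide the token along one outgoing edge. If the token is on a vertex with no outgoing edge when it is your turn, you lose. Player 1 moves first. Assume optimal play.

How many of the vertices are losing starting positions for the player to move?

Compute win/loss labels from the base case upward. A position with no move is L. Any other position is W if it can reach an L in one move, else L.
Every edge goes from a vertex to one that appears earlier in the order F, C, A, J, B, H, G, I, E, D, so processing vertices in that order labels each vertex after all of its successors.
F: no outgoing edge → L
C: no outgoing edge → L
A: can move to C, which is L ⇒ W
J: can move to C, which is L ⇒ W
B: can move to C, which is L ⇒ W
H: can move to F, which is L ⇒ W
G: can move to C, which is L ⇒ W
I: moves to G(W), H(W), J(W), A(W); every one is W ⇒ L
E: can move to I, which is L ⇒ W
D: can move to C, which is L ⇒ W
The L vertices are C, F, I; that is 3 in all.

3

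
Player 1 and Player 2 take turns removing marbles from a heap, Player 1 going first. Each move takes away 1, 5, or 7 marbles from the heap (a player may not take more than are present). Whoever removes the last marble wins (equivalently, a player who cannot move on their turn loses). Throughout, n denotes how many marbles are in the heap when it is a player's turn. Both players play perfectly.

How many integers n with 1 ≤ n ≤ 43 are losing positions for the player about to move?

21

Compute win/loss labels from the base case upward. A position with no move is L. Any other position is W if it can reach an L in one move, else L.
n=0: no move → L
n=1: →0(L), so W
n=2: →1(W) only, which is W, so L
n=3: →2(L), so W
n=4: →3(W) only, which is W, so L
n=5: →4(L), so W
n=6: →5(W), 1(W) — all W, so L
n=7: →6(L), so W
n=8: →7(W), 3(W), 1(W) — all W, so L
n=9: →8(L), so W
n=10: →9(W), 5(W), 3(W) — all W, so L
n=11: →10(L), so W
n=12: →11(W), 7(W), 5(W) — all W, so L
n=13: →12(L), so W
n=14: →13(W), 9(W), 7(W) — all W, so L
n=15: →14(L), so W
n=16: →15(W), 11(W), 9(W) — all W, so L
n=17: →16(L), so W
n=18: →17(W), 13(W), 11(W) — all W, so L
n=19: →18(L), so W
n=20: →19(W), 15(W), 13(W) — all W, so L
n=21: →20(L), so W
n=22: →21(W), 17(W), 15(W) — all W, so L
n=23: →22(L), so W
n=24: →23(W), 19(W), 17(W) — all W, so L
n=25: →24(L), so W
n=26: →25(W), 21(W), 19(W) — all W, so L
n=27: →26(L), so W
n=28: →27(W), 23(W), 21(W) — all W, so L
n=29: →28(L), so W
n=30: →29(W), 25(W), 23(W) — all W, so L
n=31: →30(L), so W
n=32: →31(W), 27(W), 25(W) — all W, so L
n=33: →32(L), so W
n=34: →33(W), 29(W), 27(W) — all W, so L
n=35: →34(L), so W
n=36: →35(W), 31(W), 29(W) — all W, so L
n=37: →36(L), so W
n=38: →37(W), 33(W), 31(W) — all W, so L
n=39: →38(L), so W
n=40: →39(W), 35(W), 33(W) — all W, so L
n=41: →40(L), so W
n=42: →41(W), 37(W), 35(W) — all W, so L
n=43: →42(L), so W
L entries with 1 ≤ n ≤ 43 (n=0 is outside the asked range and is not counted): n = 2, 4, 6, 8, 10, 12, 14, 16, 18, 20, 22, 24, 26, 28, 30, 32, 34, 36, 38, 40, 42; that makes 21.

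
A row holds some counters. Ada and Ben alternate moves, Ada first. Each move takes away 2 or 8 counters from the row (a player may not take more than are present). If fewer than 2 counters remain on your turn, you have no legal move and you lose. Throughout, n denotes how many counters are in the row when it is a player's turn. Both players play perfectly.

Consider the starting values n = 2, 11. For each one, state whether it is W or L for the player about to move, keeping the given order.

2: W, 11: L

Positions with no move are L. A position that does have a move is losing for the player to move precisely when every available move leads to a winning position for the opponent. Fill in the labels:
n=0: no move → L
n=1: no move → L
n=2: reaches L-position 0 → W
n=3: reaches L-position 1 → W
n=4: only reaches 2(W), which is W → L
n=5: only reaches 3(W), which is W → L
n=6: reaches L-position 4 → W
n=7: reaches L-position 5 → W
n=8: reaches L-position 0 → W
n=9: reaches L-position 1 → W
n=10: only reaches 8(W), 2(W), all W → L
n=11: only reaches 9(W), 3(W), all W → L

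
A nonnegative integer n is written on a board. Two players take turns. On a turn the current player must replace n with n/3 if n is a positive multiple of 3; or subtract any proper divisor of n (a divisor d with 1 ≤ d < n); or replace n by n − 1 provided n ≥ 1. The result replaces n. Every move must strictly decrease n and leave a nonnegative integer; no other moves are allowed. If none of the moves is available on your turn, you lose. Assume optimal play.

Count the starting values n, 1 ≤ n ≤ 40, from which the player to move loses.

Compute win/loss labels from the base case upward. A position with no move is L. Any other position is W if it can reach an L in one move, else L.
n=0: no move → L
n=1: reaches L-position 0 → W
n=2: only reaches 1(W), which is W → L
n=3: reaches L-position 2 → W
n=4: reaches L-position 2 → W
n=5: only reaches 4(W), which is W → L
n=6: reaches L-position 2 → W
n=7: only reaches 6(W), which is W → L
n=8: reaches L-position 7 → W
n=9: only reaches 3(W), 6(W), 8(W), all W → L
n=10: reaches L-position 5 → W
n=11: only reaches 10(W), which is W → L
n=12: reaches L-position 9 → W
n=13: only reaches 12(W), which is W → L
n=14: reaches L-position 7 → W
n=15: reaches L-position 5 → W
n=16: only reaches 8(W), 12(W), 14(W), 15(W), all W → L
n=17: reaches L-position 16 → W
n=18: reaches L-position 9 → W
n=19: only reaches 18(W), which is W → L
n=20: reaches L-position 16 → W
n=21: reaches L-position 7 → W
n=22: reaches L-position 11 → W
n=23: only reaches 22(W), which is W → L
n=24: reaches L-position 16 → W
n=25: only reaches 20(W), 24(W), all W → L
n=26: reaches L-position 13 → W
n=27: reaches L-position 9 → W
n=28: only reaches 14(W), 21(W), 24(W), 26(W), 27(W), all W → L
n=29: reaches L-position 28 → W
n=30: reaches L-position 25 → W
n=31: only reaches 30(W), which is W → L
n=32: reaches L-position 16 → W
n=33: reaches L-position 11 → W
n=34: only reaches 17(W), 32(W), 33(W), all W → L
n=35: reaches L-position 28 → W
n=36: reaches L-position 34 → W
n=37: only reaches 36(W), which is W → L
n=38: reaches L-position 19 → W
n=39: reaches L-position 13 → W
n=40: only reaches 20(W), 30(W), 32(W), 35(W), 36(W), 38(W), 39(W), all W → L
L entries with 1 ≤ n ≤ 40 (n=0 is outside the asked range and is not counted): n = 2, 5, 7, 9, 11, 13, 16, 19, 23, 25, 28, 31, 34, 37, 40; that makes 15.

15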